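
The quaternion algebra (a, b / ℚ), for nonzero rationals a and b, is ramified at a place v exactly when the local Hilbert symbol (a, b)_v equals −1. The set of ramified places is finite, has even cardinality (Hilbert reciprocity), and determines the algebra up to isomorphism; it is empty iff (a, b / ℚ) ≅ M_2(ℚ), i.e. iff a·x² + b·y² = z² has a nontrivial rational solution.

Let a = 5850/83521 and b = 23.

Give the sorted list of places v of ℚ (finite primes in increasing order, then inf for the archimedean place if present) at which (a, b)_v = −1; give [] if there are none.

[]

(a, b) ≡ (26, 23) mod (ℚ^×)²; places V = {2, 3, 5, 13, 17, 23, ∞}.
(a,b)_3: α=2, u≡2; β=0, v≡2 (mod 3); (2|3)=-1, (2|3)=-1; sign (−1)^0·-1^0·-1^2 = +1.
(a,b)_5: α=2, u≡4; β=0, v≡3 (mod 5); (4|5)=+1, (3|5)=-1; sign (−1)^0·+1^0·-1^2 = +1.
(a,b)_2: α=1, β=0; u≡5, v≡7 (mod 8); ε(u)ε(v)=0·1, αω(v)=1·0, βω(u)=0·1; sum ≡ 0  ⇒  +1.
(a,b)_17: α=-4, u≡2; β=0, v≡6 (mod 17); (2|17)=+1, (6|17)=-1; sign (−1)^0·+1^0·-1^-4 = +1.
(a,b)_23: α=0, u≡1; β=1, v≡1 (mod 23); (1|23)=+1, (1|23)=+1; sign (−1)^0·+1^1·+1^0 = +1.
(a,b)_13: α=1, u≡11; β=0, v≡10 (mod 13); (11|13)=-1, (10|13)=+1; sign (−1)^0·-1^0·+1^1 = +1.
(a,b)_∞: sgn(26)=+, sgn(23)=+, so +1.
Ram(a, b) = ∅: the form 26·x² + 23·y² − z² is isotropic over every ℚ_v, so by Hasse–Minkowski it is isotropic over ℚ.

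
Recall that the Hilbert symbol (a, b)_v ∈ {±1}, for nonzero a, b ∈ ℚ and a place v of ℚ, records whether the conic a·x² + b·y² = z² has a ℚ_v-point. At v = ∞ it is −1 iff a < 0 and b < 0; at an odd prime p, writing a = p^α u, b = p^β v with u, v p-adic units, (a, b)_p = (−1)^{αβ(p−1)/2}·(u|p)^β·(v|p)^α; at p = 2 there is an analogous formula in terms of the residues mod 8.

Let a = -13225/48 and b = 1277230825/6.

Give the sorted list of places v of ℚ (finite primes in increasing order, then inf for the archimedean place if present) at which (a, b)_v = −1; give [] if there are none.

[2, 3, 17, 23]

(a, b) ≡ (-3, 579462) mod (ℚ^×)²; places V = {2, 3, 5, 13, 17, 19, 23, ∞}.
(a,b)_13: α=0, u≡1; β=1, v≡4 (mod 13); (1|13)=+1, (4|13)=+1; sign (−1)^0·+1^1·+1^0 = +1.
(a,b)_2: α=-4, β=-1; u≡5, v≡3 (mod 8); ε(u)ε(v)=0·1, αω(v)=-4·1, βω(u)=-1·1; sum ≡ 1  ⇒  -1.
(a,b)_3: α=-1, u≡2; β=-1, v≡2 (mod 3); (2|3)=-1, (2|3)=-1; sign (−1)^1·-1^-1·-1^-1 = -1.
(a,b)_17: α=0, u≡11; β=1, v≡8 (mod 17); (11|17)=-1, (8|17)=+1; sign (−1)^0·-1^1·+1^0 = -1.
(a,b)_23: α=2, u≡22; β=3, v≡12 (mod 23); (22|23)=-1, (12|23)=+1; sign (−1)^0·-1^3·+1^2 = -1.
(a,b)_∞: sgn(-3)=−, sgn(579462)=+, so +1.
(a,b)_5: α=2, u≡2; β=2, v≡3 (mod 5); (2|5)=-1, (3|5)=-1; sign (−1)^0·-1^2·-1^2 = +1.
(a,b)_19: α=0, u≡17; β=1, v≡8 (mod 19); (17|19)=+1, (8|19)=-1; sign (−1)^0·+1^1·-1^0 = +1.
|Ram(-3, 579462)| = 4, even; anisotropic at {2, 3, 17, 23}.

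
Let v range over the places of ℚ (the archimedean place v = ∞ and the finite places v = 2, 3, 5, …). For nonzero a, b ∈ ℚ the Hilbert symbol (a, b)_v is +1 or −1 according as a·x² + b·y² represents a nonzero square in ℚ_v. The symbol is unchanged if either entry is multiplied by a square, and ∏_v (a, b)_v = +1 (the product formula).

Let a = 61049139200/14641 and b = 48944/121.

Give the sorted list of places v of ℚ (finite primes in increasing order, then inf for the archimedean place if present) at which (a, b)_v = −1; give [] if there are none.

[2, 23]

Mod squares: a ≡ 23, b ≡ 3059. Check v ∈ {∞, 2, 5, 7, 11, 19, 23}.
v=11: a=11^-4·(≡5), b=11^-2·(≡5) mod 11; (5|11)=+1, (5|11)=+1; (−1)^{-4·-2·5}·(+1)^-2·(+1)^-4 = +1.
v=23: a=23^3·(≡8), b=23^1·(≡2) mod 23; (8|23)=+1, (2|23)=+1; (−1)^{3·1·11}·(+1)^1·(+1)^3 = -1.
v=∞: 23 > 0 and 3059 > 0  ⇒  (a,b)_∞ = +1.
v=5: a=5^2·(≡3), b=5^0·(≡4) mod 5; (3|5)=-1, (4|5)=+1; (−1)^{2·0·2}·(-1)^0·(+1)^2 = +1.
v=7: a=7^2·(≡1), b=7^1·(≡3) mod 7; (1|7)=+1, (3|7)=-1; (−1)^{2·1·3}·(+1)^1·(-1)^2 = +1.
v=19: a=19^0·(≡6), b=19^1·(≡7) mod 19; (6|19)=+1, (7|19)=+1; (−1)^{0·1·9}·(+1)^1·(+1)^0 = +1.
v=2: v_2(a)=12, v_2(b)=4; units ≡ 7, 3 (mod 8); ε·ε+αω+βω = 1·1+12·1+4·0 ≡ 1  ⇒  (a,b)_2 = -1.
(23, 3059 / ℚ) ramifies at {2, 23}: a division algebra.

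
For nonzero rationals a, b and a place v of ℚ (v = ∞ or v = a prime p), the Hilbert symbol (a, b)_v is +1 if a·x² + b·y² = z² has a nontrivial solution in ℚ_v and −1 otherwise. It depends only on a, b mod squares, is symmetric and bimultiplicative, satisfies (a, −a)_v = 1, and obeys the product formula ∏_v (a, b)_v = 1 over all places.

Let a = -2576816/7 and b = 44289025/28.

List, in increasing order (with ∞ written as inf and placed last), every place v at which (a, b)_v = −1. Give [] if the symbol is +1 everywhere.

[2, 11]

(a, b) ≡ (-77, 7) mod (ℚ^×)²; places V = {2, 5, 7, 11, ∞}.
(a,b)_∞: sgn(-77)=−, sgn(7)=+, so +1.
(a,b)_7: α=-1, u≡3; β=-1, v≡1 (mod 7); (3|7)=-1, (1|7)=+1; sign (−1)^1·-1^-1·+1^-1 = +1.
(a,b)_2: α=4, β=-2; u≡3, v≡7 (mod 8); ε(u)ε(v)=1·1, αω(v)=4·0, βω(u)=-2·1; sum ≡ 1  ⇒  -1.
(a,b)_5: α=0, u≡2; β=2, v≡2 (mod 5); (2|5)=-1, (2|5)=-1; sign (−1)^0·-1^2·-1^0 = +1.
(a,b)_11: α=5, u≡4; β=6, v≡6 (mod 11); (4|11)=+1, (6|11)=-1; sign (−1)^0·+1^6·-1^5 = -1.
|Ram(-77, 7)| = 2, even; anisotropic at {2, 11}.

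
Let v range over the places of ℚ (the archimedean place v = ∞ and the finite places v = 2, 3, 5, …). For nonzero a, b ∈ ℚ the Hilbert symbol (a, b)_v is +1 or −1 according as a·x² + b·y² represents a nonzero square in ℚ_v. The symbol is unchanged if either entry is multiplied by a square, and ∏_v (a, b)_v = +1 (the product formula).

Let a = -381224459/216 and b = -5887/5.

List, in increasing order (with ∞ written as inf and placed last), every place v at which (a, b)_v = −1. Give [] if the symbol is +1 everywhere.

[2, inf]

(a, b) ≡ (-66, -35) mod (ℚ^×)²; places V = {2, 3, 5, 7, 11, 29, ∞}.
(a,b)_11: α=1, u≡1; β=0, v≡4 (mod 11); (1|11)=+1, (4|11)=+1; sign (−1)^0·+1^0·+1^1 = +1.
(a,b)_2: α=-3, β=0; u≡7, v≡5 (mod 8); ε(u)ε(v)=1·0, αω(v)=-3·1, βω(u)=0·0; sum ≡ 1  ⇒  -1.
(a,b)_5: α=0, u≡1; β=-1, v≡3 (mod 5); (1|5)=+1, (3|5)=-1; sign (−1)^0·+1^-1·-1^0 = +1.
(a,b)_∞: sgn(-66)=−, sgn(-35)=−, so -1.
(a,b)_7: α=2, u≡4; β=1, v≡4 (mod 7); (4|7)=+1, (4|7)=+1; sign (−1)^0·+1^1·+1^2 = +1.
(a,b)_29: α=4, u≡21; β=2, v≡16 (mod 29); (21|29)=-1, (16|29)=+1; sign (−1)^0·-1^2·+1^4 = +1.
(a,b)_3: α=-3, u≡2; β=0, v≡1 (mod 3); (2|3)=-1, (1|3)=+1; sign (−1)^0·-1^0·+1^-3 = +1.
(-66, -35 / ℚ) ramifies at {2, ∞}: a division algebra.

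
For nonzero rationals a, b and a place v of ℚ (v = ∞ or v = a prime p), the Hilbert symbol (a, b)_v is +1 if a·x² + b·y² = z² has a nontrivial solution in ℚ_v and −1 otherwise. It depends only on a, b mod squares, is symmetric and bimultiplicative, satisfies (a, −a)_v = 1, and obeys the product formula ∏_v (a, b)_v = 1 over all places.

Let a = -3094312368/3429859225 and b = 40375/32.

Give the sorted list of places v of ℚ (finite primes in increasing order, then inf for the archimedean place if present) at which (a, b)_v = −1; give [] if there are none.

Mod squares: a ≡ -3, b ≡ 3230. Check v ∈ {∞, 2, 3, 5, 7, 13, 17, 19, 31, 37, 53}.
v=37: a=37^2·(≡16), b=37^0·(≡28) mod 37; (16|37)=+1, (28|37)=+1; (−1)^{2·0·18}·(+1)^0·(+1)^2 = +1.
v=7: a=7^2·(≡4), b=7^0·(≡5) mod 7; (4|7)=+1, (5|7)=-1; (−1)^{2·0·3}·(+1)^0·(-1)^2 = +1.
v=17: a=17^-2·(≡12), b=17^1·(≡11) mod 17; (12|17)=-1, (11|17)=-1; (−1)^{-2·1·8}·(-1)^1·(-1)^-2 = -1.
v=2: v_2(a)=4, v_2(b)=-5; units ≡ 5, 7 (mod 8); ε·ε+αω+βω = 0·1+4·0+-5·1 ≡ 1  ⇒  (a,b)_2 = -1.
v=∞: -3 < 0 and 3230 > 0  ⇒  (a,b)_∞ = +1.
v=5: a=5^-2·(≡3), b=5^3·(≡4) mod 5; (3|5)=-1, (4|5)=+1; (−1)^{-2·3·2}·(-1)^3·(+1)^-2 = -1.
v=53: a=53^-2·(≡23), b=53^0·(≡51) mod 53; (23|53)=-1, (51|53)=-1; (−1)^{-2·0·26}·(-1)^0·(-1)^-2 = +1.
v=31: a=31^2·(≡4), b=31^0·(≡13) mod 31; (4|31)=+1, (13|31)=-1; (−1)^{2·0·15}·(+1)^0·(-1)^2 = +1.
v=13: a=13^-2·(≡10), b=13^0·(≡6) mod 13; (10|13)=+1, (6|13)=-1; (−1)^{-2·0·6}·(+1)^0·(-1)^-2 = +1.
v=19: a=19^0·(≡4), b=19^1·(≡10) mod 19; (4|19)=+1, (10|19)=-1; (−1)^{0·1·9}·(+1)^1·(-1)^0 = +1.
v=3: a=3^1·(≡2), b=3^0·(≡2) mod 3; (2|3)=-1, (2|3)=-1; (−1)^{1·0·1}·(-1)^0·(-1)^1 = -1.
|Ram(-3, 3230)| = 4, even; anisotropic at {2, 3, 5, 17}.

[2, 3, 5, 17]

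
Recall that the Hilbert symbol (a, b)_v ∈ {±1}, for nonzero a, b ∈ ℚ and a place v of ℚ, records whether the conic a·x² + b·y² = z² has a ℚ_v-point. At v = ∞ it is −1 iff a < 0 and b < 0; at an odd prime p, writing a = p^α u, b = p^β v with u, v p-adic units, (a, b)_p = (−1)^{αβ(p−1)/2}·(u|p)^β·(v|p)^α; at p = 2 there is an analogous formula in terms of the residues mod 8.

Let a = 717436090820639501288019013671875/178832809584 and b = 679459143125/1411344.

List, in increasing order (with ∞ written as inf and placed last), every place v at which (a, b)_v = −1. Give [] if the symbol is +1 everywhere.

(a, b) ≡ (7202013, 26381) mod (ℚ^×)²; places V = {2, 3, 5, 7, 11, 13, 19, 23, 29, 31, 37, ∞}.
(a,b)_29: α=6, u≡8; β=2, v≡20 (mod 29); (8|29)=-1, (20|29)=+1; sign (−1)^0·-1^2·+1^6 = +1.
(a,b)_37: α=3, u≡6; β=1, v≡4 (mod 37); (6|37)=-1, (4|37)=+1; sign (−1)^0·-1^1·+1^3 = -1.
(a,b)_7: α=1, u≡5; β=2, v≡6 (mod 7); (5|7)=-1, (6|7)=-1; sign (−1)^0·-1^2·-1^1 = -1.
(a,b)_19: α=-2, u≡17; β=0, v≡11 (mod 19); (17|19)=+1, (11|19)=+1; sign (−1)^0·+1^0·+1^-2 = +1.
(a,b)_2: α=-4, β=-4; u≡5, v≡5 (mod 8); ε(u)ε(v)=0·0, αω(v)=-4·1, βω(u)=-4·1; sum ≡ 0  ⇒  +1.
(a,b)_∞: sgn(7202013)=+, sgn(26381)=+, so +1.
(a,b)_31: α=5, u≡7; β=1, v≡7 (mod 31); (7|31)=+1, (7|31)=+1; sign (−1)^1·+1^1·+1^5 = -1.
(a,b)_3: α=-9, u≡2; β=-6, v≡2 (mod 3); (2|3)=-1, (2|3)=-1; sign (−1)^0·-1^-6·-1^-9 = -1.
(a,b)_23: α=3, u≡3; β=1, v≡20 (mod 23); (3|23)=+1, (20|23)=-1; sign (−1)^1·+1^1·-1^3 = +1.
(a,b)_11: α=-2, u≡4; β=-2, v≡1 (mod 11); (4|11)=+1, (1|11)=+1; sign (−1)^0·+1^-2·+1^-2 = +1.
(a,b)_13: α=-1, u≡2; β=0, v≡4 (mod 13); (2|13)=-1, (4|13)=+1; sign (−1)^0·-1^0·+1^-1 = +1.
(a,b)_5: α=10, u≡3; β=4, v≡1 (mod 5); (3|5)=-1, (1|5)=+1; sign (−1)^0·-1^4·+1^10 = +1.
(7202013, 26381 / ℚ) ramifies at {3, 7, 31, 37}: a division algebra.

[3, 7, 31, 37]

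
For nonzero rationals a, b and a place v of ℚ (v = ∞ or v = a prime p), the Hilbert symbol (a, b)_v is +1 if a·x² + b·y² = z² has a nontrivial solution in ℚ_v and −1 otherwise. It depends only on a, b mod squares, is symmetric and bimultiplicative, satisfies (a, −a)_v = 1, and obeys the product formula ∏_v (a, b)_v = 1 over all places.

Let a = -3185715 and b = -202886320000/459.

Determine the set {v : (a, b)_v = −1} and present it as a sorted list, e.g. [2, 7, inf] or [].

[2, 5, 7, 13, 17, inf]

Mod squares: a ≡ -3315, b ≡ -269178. Check v ∈ {∞, 2, 3, 5, 7, 13, 17, 29, 31}.
v=∞: -3315 < 0 and -269178 < 0  ⇒  (a,b)_∞ = -1.
v=7: a=7^0·(≡6), b=7^1·(≡2) mod 7; (6|7)=-1, (2|7)=+1; (−1)^{0·1·3}·(-1)^1·(+1)^0 = -1.
v=5: a=5^1·(≡2), b=5^4·(≡2) mod 5; (2|5)=-1, (2|5)=-1; (−1)^{1·4·2}·(-1)^4·(-1)^1 = -1.
v=13: a=13^1·(≡8), b=13^1·(≡9) mod 13; (8|13)=-1, (9|13)=+1; (−1)^{1·1·6}·(-1)^1·(+1)^1 = -1.
v=17: a=17^1·(≡13), b=17^-1·(≡14) mod 17; (13|17)=+1, (14|17)=-1; (−1)^{1·-1·8}·(+1)^-1·(-1)^1 = -1.
v=29: a=29^0·(≡22), b=29^1·(≡17) mod 29; (22|29)=+1, (17|29)=-1; (−1)^{0·1·14}·(+1)^1·(-1)^0 = +1.
v=3: a=3^1·(≡2), b=3^-3·(≡1) mod 3; (2|3)=-1, (1|3)=+1; (−1)^{1·-3·1}·(-1)^-3·(+1)^1 = +1.
v=2: v_2(a)=0, v_2(b)=7; units ≡ 5, 3 (mod 8); ε·ε+αω+βω = 0·1+0·1+7·1 ≡ 1  ⇒  (a,b)_2 = -1.
v=31: a=31^2·(≡2), b=31^2·(≡3) mod 31; (2|31)=+1, (3|31)=-1; (−1)^{2·2·15}·(+1)^2·(-1)^2 = +1.
Ram(-3315, -269178) = {2, 5, 7, 13, 17, ∞}; no ℚ_2-point on the conic.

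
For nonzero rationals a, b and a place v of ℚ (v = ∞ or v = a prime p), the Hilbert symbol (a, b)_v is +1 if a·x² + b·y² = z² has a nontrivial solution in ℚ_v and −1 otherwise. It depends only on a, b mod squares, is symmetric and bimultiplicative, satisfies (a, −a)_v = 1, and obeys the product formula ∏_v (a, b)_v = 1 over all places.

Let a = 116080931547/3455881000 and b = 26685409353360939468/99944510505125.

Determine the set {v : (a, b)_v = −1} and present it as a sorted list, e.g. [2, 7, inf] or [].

Mod squares: a ≡ 30, b ≡ 15. Check v ∈ {∞, 2, 3, 5, 7, 11, 13, 17, 19, 29, 37}.
v=11: a=11^-2·(≡7), b=11^-2·(≡3) mod 11; (7|11)=-1, (3|11)=+1; (−1)^{-2·-2·5}·(-1)^-2·(+1)^-2 = +1.
v=29: a=29^2·(≡23), b=29^2·(≡11) mod 29; (23|29)=+1, (11|29)=-1; (−1)^{2·2·14}·(+1)^2·(-1)^2 = +1.
v=5: a=5^-3·(≡4), b=5^-3·(≡3) mod 5; (4|5)=+1, (3|5)=-1; (−1)^{-3·-3·2}·(+1)^-3·(-1)^-3 = -1.
v=2: v_2(a)=-3, v_2(b)=2; units ≡ 7, 7 (mod 8); ε·ε+αω+βω = 1·1+-3·0+2·0 ≡ 1  ⇒  (a,b)_2 = -1.
v=19: a=19^2·(≡17), b=19^6·(≡14) mod 19; (17|19)=+1, (14|19)=-1; (−1)^{2·6·9}·(+1)^6·(-1)^2 = +1.
v=∞: 30 > 0 and 15 > 0  ⇒  (a,b)_∞ = +1.
v=13: a=13^-4·(≡1), b=13^-6·(≡6) mod 13; (1|13)=+1, (6|13)=-1; (−1)^{-4·-6·6}·(+1)^-6·(-1)^-4 = +1.
v=7: a=7^2·(≡4), b=7^4·(≡2) mod 7; (4|7)=+1, (2|7)=+1; (−1)^{2·4·3}·(+1)^4·(+1)^2 = +1.
v=37: a=37^0·(≡33), b=37^-2·(≡17) mod 37; (33|37)=+1, (17|37)=-1; (−1)^{0·-2·18}·(+1)^-2·(-1)^0 = +1.
v=17: a=17^2·(≡16), b=17^2·(≡13) mod 17; (16|17)=+1, (13|17)=+1; (−1)^{2·2·8}·(+1)^2·(+1)^2 = +1.
v=3: a=3^3·(≡1), b=3^5·(≡2) mod 3; (1|3)=+1, (2|3)=-1; (−1)^{3·5·1}·(+1)^5·(-1)^3 = +1.
(30, 15 / ℚ) ramifies at {2, 5}: a division algebra.

[2, 5]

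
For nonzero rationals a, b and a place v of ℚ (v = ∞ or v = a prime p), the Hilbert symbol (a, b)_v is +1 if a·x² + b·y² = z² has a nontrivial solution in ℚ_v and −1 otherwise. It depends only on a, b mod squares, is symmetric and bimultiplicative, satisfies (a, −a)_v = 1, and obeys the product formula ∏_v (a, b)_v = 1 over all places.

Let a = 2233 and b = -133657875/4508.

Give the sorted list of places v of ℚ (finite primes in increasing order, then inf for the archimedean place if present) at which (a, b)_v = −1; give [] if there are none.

[5, 7, 19, 37]

Mod squares: a ≡ 2233, b ≡ -80845. Check v ∈ {∞, 2, 3, 5, 7, 11, 13, 19, 23, 29, 37}.
v=∞: 2233 > 0 and -80845 < 0  ⇒  (a,b)_∞ = +1.
v=29: a=29^1·(≡19), b=29^0·(≡24) mod 29; (19|29)=-1, (24|29)=+1; (−1)^{1·0·14}·(-1)^0·(+1)^1 = +1.
v=37: a=37^0·(≡13), b=37^1·(≡17) mod 37; (13|37)=-1, (17|37)=-1; (−1)^{0·1·18}·(-1)^1·(-1)^0 = -1.
v=7: a=7^1·(≡4), b=7^-2·(≡6) mod 7; (4|7)=+1, (6|7)=-1; (−1)^{1·-2·3}·(+1)^-2·(-1)^1 = -1.
v=19: a=19^0·(≡10), b=19^1·(≡6) mod 19; (10|19)=-1, (6|19)=+1; (−1)^{0·1·9}·(-1)^1·(+1)^0 = -1.
v=2: v_2(a)=0, v_2(b)=-2; units ≡ 1, 3 (mod 8); ε·ε+αω+βω = 0·1+0·1+-2·0 ≡ 0  ⇒  (a,b)_2 = +1.
v=13: a=13^0·(≡10), b=13^2·(≡11) mod 13; (10|13)=+1, (11|13)=-1; (−1)^{0·2·6}·(+1)^2·(-1)^0 = +1.
v=3: a=3^0·(≡1), b=3^2·(≡2) mod 3; (1|3)=+1, (2|3)=-1; (−1)^{0·2·1}·(+1)^2·(-1)^0 = +1.
v=11: a=11^1·(≡5), b=11^0·(≡5) mod 11; (5|11)=+1, (5|11)=+1; (−1)^{1·0·5}·(+1)^0·(+1)^1 = +1.
v=23: a=23^0·(≡2), b=23^-1·(≡2) mod 23; (2|23)=+1, (2|23)=+1; (−1)^{0·-1·11}·(+1)^-1·(+1)^0 = +1.
v=5: a=5^0·(≡3), b=5^3·(≡4) mod 5; (3|5)=-1, (4|5)=+1; (−1)^{0·3·2}·(-1)^3·(+1)^0 = -1.
Ram(2233, -80845) = {5, 7, 19, 37}; no ℚ_5-point on the conic.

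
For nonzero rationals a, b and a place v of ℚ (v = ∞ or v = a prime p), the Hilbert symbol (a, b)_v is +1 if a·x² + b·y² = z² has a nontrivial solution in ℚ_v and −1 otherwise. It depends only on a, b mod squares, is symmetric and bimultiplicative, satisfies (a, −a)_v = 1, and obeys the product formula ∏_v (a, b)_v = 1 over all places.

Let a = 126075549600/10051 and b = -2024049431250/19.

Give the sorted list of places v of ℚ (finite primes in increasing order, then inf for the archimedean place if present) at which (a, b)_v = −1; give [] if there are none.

(a, b) ≡ (277134, -3990) mod (ℚ^×)²; places V = {2, 3, 5, 7, 11, 13, 17, 19, 23, ∞}.
(a,b)_2: α=5, β=1; u≡7, v≡5 (mod 8); ε(u)ε(v)=1·0, αω(v)=5·1, βω(u)=1·0; sum ≡ 1  ⇒  -1.
(a,b)_∞: sgn(277134)=+, sgn(-3990)=−, so +1.
(a,b)_17: α=1, u≡2; β=2, v≡10 (mod 17); (2|17)=+1, (10|17)=-1; sign (−1)^0·+1^2·-1^1 = -1.
(a,b)_3: α=3, u≡2; β=3, v≡2 (mod 3); (2|3)=-1, (2|3)=-1; sign (−1)^1·-1^3·-1^3 = -1.
(a,b)_19: α=-1, u≡12; β=-1, v≡15 (mod 19); (12|19)=-1, (15|19)=-1; sign (−1)^1·-1^-1·-1^-1 = -1.
(a,b)_7: α=4, u≡4; β=3, v≡2 (mod 7); (4|7)=+1, (2|7)=+1; sign (−1)^0·+1^3·+1^4 = +1.
(a,b)_23: α=-2, u≡7; β=0, v≡16 (mod 23); (7|23)=-1, (16|23)=+1; sign (−1)^0·-1^0·+1^-2 = +1.
(a,b)_5: α=2, u≡4; β=5, v≡3 (mod 5); (4|5)=+1, (3|5)=-1; sign (−1)^0·+1^5·-1^2 = +1.
(a,b)_11: α=1, u≡4; β=2, v≡9 (mod 11); (4|11)=+1, (9|11)=+1; sign (−1)^0·+1^2·+1^1 = +1.
(a,b)_13: α=1, u≡8; β=0, v≡4 (mod 13); (8|13)=-1, (4|13)=+1; sign (−1)^0·-1^0·+1^1 = +1.
|Ram(277134, -3990)| = 4, even; anisotropic at {2, 3, 17, 19}.

[2, 3, 17, 19]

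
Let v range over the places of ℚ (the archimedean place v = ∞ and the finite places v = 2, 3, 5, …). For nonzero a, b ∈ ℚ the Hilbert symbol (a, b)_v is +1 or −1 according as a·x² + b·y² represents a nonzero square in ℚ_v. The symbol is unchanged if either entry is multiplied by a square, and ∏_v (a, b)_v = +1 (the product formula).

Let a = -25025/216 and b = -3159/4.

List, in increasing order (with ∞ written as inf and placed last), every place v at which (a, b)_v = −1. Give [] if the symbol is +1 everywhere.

(a, b) ≡ (-6006, -39) mod (ℚ^×)²; places V = {2, 3, 5, 7, 11, 13, ∞}.
(a,b)_5: α=2, u≡4; β=0, v≡4 (mod 5); (4|5)=+1, (4|5)=+1; sign (−1)^0·+1^0·+1^2 = +1.
(a,b)_7: α=1, u≡5; β=0, v≡3 (mod 7); (5|7)=-1, (3|7)=-1; sign (−1)^0·-1^0·-1^1 = -1.
(a,b)_∞: sgn(-6006)=−, sgn(-39)=−, so -1.
(a,b)_3: α=-3, u≡2; β=5, v≡2 (mod 3); (2|3)=-1, (2|3)=-1; sign (−1)^1·-1^5·-1^-3 = -1.
(a,b)_11: α=1, u≡5; β=0, v≡5 (mod 11); (5|11)=+1, (5|11)=+1; sign (−1)^0·+1^0·+1^1 = +1.
(a,b)_13: α=1, u≡8; β=1, v≡1 (mod 13); (8|13)=-1, (1|13)=+1; sign (−1)^0·-1^1·+1^1 = -1.
(a,b)_2: α=-3, β=-2; u≡5, v≡1 (mod 8); ε(u)ε(v)=0·0, αω(v)=-3·0, βω(u)=-2·1; sum ≡ 0  ⇒  +1.
Ram(-6006, -39) = {3, 7, 13, ∞}; no ℚ_3-point on the conic.

[3, 7, 13, inf]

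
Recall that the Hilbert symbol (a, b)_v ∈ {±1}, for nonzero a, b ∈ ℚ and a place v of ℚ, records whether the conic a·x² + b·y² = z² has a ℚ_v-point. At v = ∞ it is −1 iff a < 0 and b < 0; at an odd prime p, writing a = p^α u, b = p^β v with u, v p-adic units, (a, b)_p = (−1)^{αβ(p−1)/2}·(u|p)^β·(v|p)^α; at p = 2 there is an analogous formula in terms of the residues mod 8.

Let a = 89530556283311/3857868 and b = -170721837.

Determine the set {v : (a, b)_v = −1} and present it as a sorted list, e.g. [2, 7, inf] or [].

[3, 11, 13, 17]

Mod squares: a ≡ 299013, b ≡ -7293. Check v ∈ {∞, 2, 3, 7, 11, 13, 17, 41, 43}.
v=43: a=43^2·(≡19), b=43^0·(≡31) mod 43; (19|43)=-1, (31|43)=+1; (−1)^{2·0·21}·(-1)^0·(+1)^2 = +1.
v=7: a=7^-2·(≡1), b=7^0·(≡1) mod 7; (1|7)=+1, (1|7)=+1; (−1)^{-2·0·3}·(+1)^0·(+1)^-2 = +1.
v=41: a=41^3·(≡1), b=41^0·(≡31) mod 41; (1|41)=+1, (31|41)=+1; (−1)^{3·0·20}·(+1)^0·(+1)^3 = +1.
v=17: a=17^3·(≡5), b=17^3·(≡16) mod 17; (5|17)=-1, (16|17)=+1; (−1)^{3·3·8}·(-1)^3·(+1)^3 = -1.
v=∞: 299013 > 0 and -7293 < 0  ⇒  (a,b)_∞ = +1.
v=11: a=11^1·(≡6), b=11^1·(≡8) mod 11; (6|11)=-1, (8|11)=-1; (−1)^{1·1·5}·(-1)^1·(-1)^1 = -1.
v=3: a=3^-9·(≡2), b=3^5·(≡2) mod 3; (2|3)=-1, (2|3)=-1; (−1)^{-9·5·1}·(-1)^5·(-1)^-9 = -1.
v=2: v_2(a)=-2, v_2(b)=0; units ≡ 5, 3 (mod 8); ε·ε+αω+βω = 0·1+-2·1+0·1 ≡ 0  ⇒  (a,b)_2 = +1.
v=13: a=13^1·(≡9), b=13^1·(≡8) mod 13; (9|13)=+1, (8|13)=-1; (−1)^{1·1·6}·(+1)^1·(-1)^1 = -1.
(299013, -7293 / ℚ) ramifies at {3, 11, 13, 17}: a division algebra.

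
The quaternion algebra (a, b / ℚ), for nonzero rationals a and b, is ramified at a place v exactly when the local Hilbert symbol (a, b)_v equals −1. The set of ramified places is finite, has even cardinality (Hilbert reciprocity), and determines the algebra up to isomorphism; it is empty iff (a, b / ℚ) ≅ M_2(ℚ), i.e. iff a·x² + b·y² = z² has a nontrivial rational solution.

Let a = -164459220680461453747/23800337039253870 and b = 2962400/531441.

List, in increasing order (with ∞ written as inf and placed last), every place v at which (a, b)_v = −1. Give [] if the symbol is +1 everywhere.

(a, b) ≡ (-5610, 14) mod (ℚ^×)²; places V = {2, 3, 5, 7, 11, 13, 17, 23, 53, ∞}.
(a,b)_2: α=-1, β=5; u≡3, v≡7 (mod 8); ε(u)ε(v)=1·1, αω(v)=-1·0, βω(u)=5·1; sum ≡ 0  ⇒  +1.
(a,b)_5: α=-1, u≡2; β=2, v≡1 (mod 5); (2|5)=-1, (1|5)=+1; sign (−1)^0·-1^2·+1^-1 = +1.
(a,b)_23: α=6, u≡18; β=2, v≡19 (mod 23); (18|23)=+1, (19|23)=-1; sign (−1)^0·+1^2·-1^6 = +1.
(a,b)_17: α=1, u≡3; β=0, v≡12 (mod 17); (3|17)=-1, (12|17)=-1; sign (−1)^0·-1^0·-1^1 = -1.
(a,b)_∞: sgn(-5610)=−, sgn(14)=+, so +1.
(a,b)_7: α=4, u≡2; β=1, v≡1 (mod 7); (2|7)=+1, (1|7)=+1; sign (−1)^0·+1^1·+1^4 = +1.
(a,b)_53: α=-2, u≡18; β=0, v≡23 (mod 53); (18|53)=-1, (23|53)=-1; sign (−1)^0·-1^0·-1^-2 = +1.
(a,b)_13: α=2, u≡2; β=0, v≡12 (mod 13); (2|13)=-1, (12|13)=+1; sign (−1)^0·-1^0·+1^2 = +1.
(a,b)_11: α=5, u≡7; β=0, v≡5 (mod 11); (7|11)=-1, (5|11)=+1; sign (−1)^0·-1^0·+1^5 = +1.
(a,b)_3: α=-25, u≡2; β=-12, v≡2 (mod 3); (2|3)=-1, (2|3)=-1; sign (−1)^0·-1^-12·-1^-25 = -1.
|Ram(-5610, 14)| = 2, even; anisotropic at {3, 17}.

[3, 17]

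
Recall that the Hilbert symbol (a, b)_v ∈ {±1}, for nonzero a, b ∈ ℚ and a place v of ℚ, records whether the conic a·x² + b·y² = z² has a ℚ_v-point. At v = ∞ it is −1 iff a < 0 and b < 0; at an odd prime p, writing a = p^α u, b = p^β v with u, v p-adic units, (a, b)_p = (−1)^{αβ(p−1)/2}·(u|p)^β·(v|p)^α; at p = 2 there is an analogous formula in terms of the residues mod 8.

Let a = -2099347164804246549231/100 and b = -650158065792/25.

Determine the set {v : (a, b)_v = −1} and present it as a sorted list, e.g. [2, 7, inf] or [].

(a, b) ≡ (-39, -3126722) mod (ℚ^×)²; places V = {2, 3, 5, 13, 19, 29, 31, 37, 47, ∞}.
(a,b)_3: α=1, u≡2; β=2, v≡1 (mod 3); (2|3)=-1, (1|3)=+1; sign (−1)^0·-1^2·+1^1 = +1.
(a,b)_37: α=2, u≡20; β=1, v≡13 (mod 37); (20|37)=-1, (13|37)=-1; sign (−1)^0·-1^1·-1^2 = -1.
(a,b)_19: α=4, u≡15; β=2, v≡13 (mod 19); (15|19)=-1, (13|19)=-1; sign (−1)^0·-1^2·-1^4 = +1.
(a,b)_13: α=3, u≡9; β=0, v≡1 (mod 13); (9|13)=+1, (1|13)=+1; sign (−1)^0·+1^0·+1^3 = +1.
(a,b)_∞: sgn(-39)=−, sgn(-3126722)=−, so -1.
(a,b)_2: α=-2, β=7; u≡1, v≡7 (mod 8); ε(u)ε(v)=0·1, αω(v)=-2·0, βω(u)=7·0; sum ≡ 0  ⇒  +1.
(a,b)_29: α=2, u≡19; β=1, v≡23 (mod 29); (19|29)=-1, (23|29)=+1; sign (−1)^0·-1^1·+1^2 = -1.
(a,b)_47: α=2, u≡12; β=1, v≡29 (mod 47); (12|47)=+1, (29|47)=-1; sign (−1)^0·+1^1·-1^2 = +1.
(a,b)_31: α=2, u≡23; β=1, v≡24 (mod 31); (23|31)=-1, (24|31)=-1; sign (−1)^0·-1^1·-1^2 = -1.
(a,b)_5: α=-2, u≡1; β=-2, v≡3 (mod 5); (1|5)=+1, (3|5)=-1; sign (−1)^0·+1^-2·-1^-2 = +1.
|Ram(-39, -3126722)| = 4, even; anisotropic at {29, 31, 37, ∞}.

[29, 31, 37, inf]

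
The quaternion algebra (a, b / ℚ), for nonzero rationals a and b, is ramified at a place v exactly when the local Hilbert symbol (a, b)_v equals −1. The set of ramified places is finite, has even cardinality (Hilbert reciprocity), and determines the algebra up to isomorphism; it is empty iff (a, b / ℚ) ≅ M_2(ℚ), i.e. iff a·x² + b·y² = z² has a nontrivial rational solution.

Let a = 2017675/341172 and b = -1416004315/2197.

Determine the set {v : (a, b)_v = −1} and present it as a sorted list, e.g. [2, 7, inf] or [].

[13, 23]

Mod squares: a ≡ 8671, b ≡ -1495. Check v ∈ {∞, 2, 3, 5, 11, 13, 23, 29}.
v=∞: 8671 > 0 and -1495 < 0  ⇒  (a,b)_∞ = +1.
v=11: a=11^2·(≡3), b=11^4·(≡1) mod 11; (3|11)=+1, (1|11)=+1; (−1)^{2·4·5}·(+1)^4·(+1)^2 = +1.
v=5: a=5^2·(≡1), b=5^1·(≡1) mod 5; (1|5)=+1, (1|5)=+1; (−1)^{2·1·2}·(+1)^1·(+1)^2 = +1.
v=29: a=29^1·(≡22), b=29^2·(≡13) mod 29; (22|29)=+1, (13|29)=+1; (−1)^{1·2·14}·(+1)^2·(+1)^1 = +1.
v=23: a=23^1·(≡2), b=23^1·(≡12) mod 23; (2|23)=+1, (12|23)=+1; (−1)^{1·1·11}·(+1)^1·(+1)^1 = -1.
v=3: a=3^-8·(≡1), b=3^0·(≡2) mod 3; (1|3)=+1, (2|3)=-1; (−1)^{-8·0·1}·(+1)^0·(-1)^-8 = +1.
v=13: a=13^-1·(≡1), b=13^-3·(≡2) mod 13; (1|13)=+1, (2|13)=-1; (−1)^{-1·-3·6}·(+1)^-3·(-1)^-1 = -1.
v=2: v_2(a)=-2, v_2(b)=0; units ≡ 7, 1 (mod 8); ε·ε+αω+βω = 1·0+-2·0+0·0 ≡ 0  ⇒  (a,b)_2 = +1.
|Ram(8671, -1495)| = 2, even; anisotropic at {13, 23}.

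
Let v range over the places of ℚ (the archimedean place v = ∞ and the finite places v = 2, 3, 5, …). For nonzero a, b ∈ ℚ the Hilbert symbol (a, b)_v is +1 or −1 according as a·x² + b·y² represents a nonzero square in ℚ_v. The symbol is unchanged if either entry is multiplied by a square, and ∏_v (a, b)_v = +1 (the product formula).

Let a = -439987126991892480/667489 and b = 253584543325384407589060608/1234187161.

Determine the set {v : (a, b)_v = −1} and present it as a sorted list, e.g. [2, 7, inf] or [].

[2, 3, 5, 13]

(a, b) ≡ (-195, 2618) mod (ℚ^×)²; places V = {2, 3, 5, 7, 11, 13, 17, 19, 43, ∞}.
(a,b)_5: α=1, u≡1; β=0, v≡3 (mod 5); (1|5)=+1, (3|5)=-1; sign (−1)^0·+1^0·-1^1 = -1.
(a,b)_17: α=2, u≡4; β=3, v≡4 (mod 17); (4|17)=+1, (4|17)=+1; sign (−1)^0·+1^3·+1^2 = +1.
(a,b)_3: α=9, u≡1; β=12, v≡2 (mod 3); (1|3)=+1, (2|3)=-1; sign (−1)^0·+1^12·-1^9 = -1.
(a,b)_∞: sgn(-195)=−, sgn(2618)=+, so +1.
(a,b)_19: α=-2, u≡12; β=-2, v≡3 (mod 19); (12|19)=-1, (3|19)=-1; sign (−1)^0·-1^-2·-1^-2 = +1.
(a,b)_13: α=1, u≡8; β=2, v≡5 (mod 13); (8|13)=-1, (5|13)=-1; sign (−1)^0·-1^2·-1^1 = -1.
(a,b)_11: α=2, u≡5; β=3, v≡7 (mod 11); (5|11)=+1, (7|11)=-1; sign (−1)^0·+1^3·-1^2 = +1.
(a,b)_2: α=12, β=19; u≡5, v≡5 (mod 8); ε(u)ε(v)=0·0, αω(v)=12·1, βω(u)=19·1; sum ≡ 1  ⇒  -1.
(a,b)_7: α=4, u≡2; β=7, v≡3 (mod 7); (2|7)=+1, (3|7)=-1; sign (−1)^0·+1^7·-1^4 = +1.
(a,b)_43: α=-2, u≡19; β=-4, v≡31 (mod 43); (19|43)=-1, (31|43)=+1; sign (−1)^0·-1^-4·+1^-2 = +1.
(-195, 2618 / ℚ) ramifies at {2, 3, 5, 13}: a division algebra.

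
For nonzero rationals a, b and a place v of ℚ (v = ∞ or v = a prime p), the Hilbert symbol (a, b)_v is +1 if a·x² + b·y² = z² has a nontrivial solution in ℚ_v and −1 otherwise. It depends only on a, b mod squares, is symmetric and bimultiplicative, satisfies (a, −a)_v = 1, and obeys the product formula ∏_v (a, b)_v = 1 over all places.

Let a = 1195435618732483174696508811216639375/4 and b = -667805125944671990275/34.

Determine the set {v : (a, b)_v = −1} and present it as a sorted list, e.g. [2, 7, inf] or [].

Mod squares: a ≡ 814407, b ≡ -8806. Check v ∈ {∞, 2, 3, 5, 7, 11, 13, 17, 23, 29, 37}.
v=29: a=29^5·(≡11), b=29^2·(≡26) mod 29; (11|29)=-1, (26|29)=-1; (−1)^{5·2·14}·(-1)^2·(-1)^5 = -1.
v=3: a=3^1·(≡2), b=3^0·(≡2) mod 3; (2|3)=-1, (2|3)=-1; (−1)^{1·0·1}·(-1)^0·(-1)^1 = -1.
v=17: a=17^2·(≡11), b=17^-1·(≡2) mod 17; (11|17)=-1, (2|17)=+1; (−1)^{2·-1·8}·(-1)^-1·(+1)^2 = -1.
v=5: a=5^4·(≡2), b=5^2·(≡1) mod 5; (2|5)=-1, (1|5)=+1; (−1)^{4·2·2}·(-1)^2·(+1)^4 = +1.
v=7: a=7^4·(≡6), b=7^3·(≡4) mod 7; (6|7)=-1, (4|7)=+1; (−1)^{4·3·3}·(-1)^3·(+1)^4 = -1.
v=11: a=11^1·(≡6), b=11^2·(≡3) mod 11; (6|11)=-1, (3|11)=+1; (−1)^{1·2·5}·(-1)^2·(+1)^1 = +1.
v=23: a=23^3·(≡12), b=23^2·(≡13) mod 23; (12|23)=+1, (13|23)=+1; (−1)^{3·2·11}·(+1)^2·(+1)^3 = +1.
v=∞: 814407 > 0 and -8806 < 0  ⇒  (a,b)_∞ = +1.
v=13: a=13^6·(≡10), b=13^4·(≡5) mod 13; (10|13)=+1, (5|13)=-1; (−1)^{6·4·6}·(+1)^4·(-1)^6 = +1.
v=37: a=37^5·(≡1), b=37^3·(≡16) mod 37; (1|37)=+1, (16|37)=+1; (−1)^{5·3·18}·(+1)^3·(+1)^5 = +1.
v=2: v_2(a)=-2, v_2(b)=-1; units ≡ 7, 5 (mod 8); ε·ε+αω+βω = 1·0+-2·1+-1·0 ≡ 0  ⇒  (a,b)_2 = +1.
(814407, -8806 / ℚ) ramifies at {3, 7, 17, 29}: a division algebra.

[3, 7, 17, 29]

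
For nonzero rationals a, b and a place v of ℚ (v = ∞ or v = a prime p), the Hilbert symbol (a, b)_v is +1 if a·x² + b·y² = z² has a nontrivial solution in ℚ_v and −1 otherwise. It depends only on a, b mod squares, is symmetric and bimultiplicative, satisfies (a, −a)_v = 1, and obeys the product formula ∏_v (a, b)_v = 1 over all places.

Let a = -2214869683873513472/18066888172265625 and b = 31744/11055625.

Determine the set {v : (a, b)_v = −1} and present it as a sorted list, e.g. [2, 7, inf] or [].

(a, b) ≡ (-13005833, 31) mod (ℚ^×)²; places V = {2, 3, 5, 7, 11, 13, 17, 19, 23, 29, 31, 37, ∞}.
(a,b)_31: α=3, u≡15; β=1, v≡16 (mod 31); (15|31)=-1, (16|31)=+1; sign (−1)^1·-1^1·+1^3 = +1.
(a,b)_13: α=2, u≡4; β=0, v≡7 (mod 13); (4|13)=+1, (7|13)=-1; sign (−1)^0·+1^0·-1^2 = +1.
(a,b)_29: α=1, u≡27; β=0, v≡17 (mod 29); (27|29)=-1, (17|29)=-1; sign (−1)^0·-1^0·-1^1 = -1.
(a,b)_7: α=-6, u≡6; β=-2, v≡6 (mod 7); (6|7)=-1, (6|7)=-1; sign (−1)^0·-1^-2·-1^-6 = +1.
(a,b)_37: α=1, u≡16; β=0, v≡31 (mod 37); (16|37)=+1, (31|37)=-1; sign (−1)^0·+1^0·-1^1 = -1.
(a,b)_3: α=-2, u≡1; β=0, v≡1 (mod 3); (1|3)=+1, (1|3)=+1; sign (−1)^0·+1^0·+1^-2 = +1.
(a,b)_19: α=-2, u≡5; β=-2, v≡8 (mod 19); (5|19)=+1, (8|19)=-1; sign (−1)^0·+1^-2·-1^-2 = +1.
(a,b)_23: α=1, u≡17; β=0, v≡12 (mod 23); (17|23)=-1, (12|23)=+1; sign (−1)^0·-1^0·+1^1 = +1.
(a,b)_∞: sgn(-13005833)=−, sgn(31)=+, so +1.
(a,b)_5: α=-8, u≡3; β=-4, v≡1 (mod 5); (3|5)=-1, (1|5)=+1; sign (−1)^0·-1^-4·+1^-8 = +1.
(a,b)_11: α=-2, u≡7; β=0, v≡1 (mod 11); (7|11)=-1, (1|11)=+1; sign (−1)^0·-1^0·+1^-2 = +1.
(a,b)_17: α=1, u≡8; β=0, v≡6 (mod 17); (8|17)=+1, (6|17)=-1; sign (−1)^0·+1^0·-1^1 = -1.
(a,b)_2: α=20, β=10; u≡7, v≡7 (mod 8); ε(u)ε(v)=1·1, αω(v)=20·0, βω(u)=10·0; sum ≡ 1  ⇒  -1.
|Ram(-13005833, 31)| = 4, even; anisotropic at {2, 17, 29, 37}.

[2, 17, 29, 37]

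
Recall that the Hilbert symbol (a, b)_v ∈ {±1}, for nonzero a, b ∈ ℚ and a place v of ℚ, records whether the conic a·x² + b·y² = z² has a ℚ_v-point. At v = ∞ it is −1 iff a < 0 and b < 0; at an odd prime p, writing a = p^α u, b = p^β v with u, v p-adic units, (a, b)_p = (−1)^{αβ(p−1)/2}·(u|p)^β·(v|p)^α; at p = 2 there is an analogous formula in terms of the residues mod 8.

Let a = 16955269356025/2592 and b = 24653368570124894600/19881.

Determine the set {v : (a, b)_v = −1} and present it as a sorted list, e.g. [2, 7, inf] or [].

[11, 13, 31, 43]

(a, b) ≡ (228777458, 152306) mod (ℚ^×)²; places V = {2, 3, 5, 7, 11, 13, 23, 31, 41, 43, 47, ∞}.
(a,b)_23: α=1, u≡6; β=1, v≡7 (mod 23); (6|23)=+1, (7|23)=-1; sign (−1)^1·+1^1·-1^1 = +1.
(a,b)_31: α=1, u≡23; β=2, v≡22 (mod 31); (23|31)=-1, (22|31)=-1; sign (−1)^0·-1^2·-1^1 = -1.
(a,b)_41: α=1, u≡33; β=2, v≡23 (mod 41); (33|41)=+1, (23|41)=+1; sign (−1)^0·+1^2·+1^1 = +1.
(a,b)_11: α=2, u≡7; β=3, v≡10 (mod 11); (7|11)=-1, (10|11)=-1; sign (−1)^0·-1^3·-1^2 = -1.
(a,b)_2: α=-5, β=3; u≡1, v≡1 (mod 8); ε(u)ε(v)=0·0, αω(v)=-5·0, βω(u)=3·0; sum ≡ 0  ⇒  +1.
(a,b)_7: α=3, u≡3; β=3, v≡2 (mod 7); (3|7)=-1, (2|7)=+1; sign (−1)^1·-1^3·+1^3 = +1.
(a,b)_3: α=-4, u≡2; β=-2, v≡2 (mod 3); (2|3)=-1, (2|3)=-1; sign (−1)^0·-1^-2·-1^-4 = +1.
(a,b)_∞: sgn(228777458)=+, sgn(152306)=+, so +1.
(a,b)_47: α=0, u≡29; β=-2, v≡22 (mod 47); (29|47)=-1, (22|47)=-1; sign (−1)^0·-1^-2·-1^0 = +1.
(a,b)_43: α=1, u≡17; β=1, v≡24 (mod 43); (17|43)=+1, (24|43)=+1; sign (−1)^1·+1^1·+1^1 = -1.
(a,b)_13: α=1, u≡12; β=2, v≡5 (mod 13); (12|13)=+1, (5|13)=-1; sign (−1)^0·+1^2·-1^1 = -1.
(a,b)_5: α=2, u≡3; β=2, v≡4 (mod 5); (3|5)=-1, (4|5)=+1; sign (−1)^0·-1^2·+1^2 = +1.
(228777458, 152306 / ℚ) ramifies at {11, 13, 31, 43}: a division algebra.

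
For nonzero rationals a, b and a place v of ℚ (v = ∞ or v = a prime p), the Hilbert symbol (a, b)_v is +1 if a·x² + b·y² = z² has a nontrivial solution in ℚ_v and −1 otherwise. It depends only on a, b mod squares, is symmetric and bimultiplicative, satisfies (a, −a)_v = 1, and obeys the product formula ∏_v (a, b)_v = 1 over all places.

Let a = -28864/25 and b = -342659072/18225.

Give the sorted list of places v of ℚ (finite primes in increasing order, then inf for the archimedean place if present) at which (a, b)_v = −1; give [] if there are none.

(a, b) ≡ (-451, -83657) mod (ℚ^×)²; places V = {2, 3, 5, 7, 11, 17, 19, 37, 41, ∞}.
(a,b)_41: α=1, u≡3; β=0, v≡13 (mod 41); (3|41)=-1, (13|41)=-1; sign (−1)^0·-1^0·-1^1 = -1.
(a,b)_5: α=-2, u≡1; β=-2, v≡2 (mod 5); (1|5)=+1, (2|5)=-1; sign (−1)^0·+1^-2·-1^-2 = +1.
(a,b)_3: α=0, u≡2; β=-6, v≡1 (mod 3); (2|3)=-1, (1|3)=+1; sign (−1)^0·-1^-6·+1^0 = +1.
(a,b)_∞: sgn(-451)=−, sgn(-83657)=−, so -1.
(a,b)_11: α=1, u≡9; β=0, v≡4 (mod 11); (9|11)=+1, (4|11)=+1; sign (−1)^0·+1^0·+1^1 = +1.
(a,b)_37: α=0, u≡25; β=1, v≡25 (mod 37); (25|37)=+1, (25|37)=+1; sign (−1)^0·+1^1·+1^0 = +1.
(a,b)_7: α=0, u≡1; β=1, v≡3 (mod 7); (1|7)=+1, (3|7)=-1; sign (−1)^0·+1^1·-1^0 = +1.
(a,b)_19: α=0, u≡9; β=1, v≡9 (mod 19); (9|19)=+1, (9|19)=+1; sign (−1)^0·+1^1·+1^0 = +1.
(a,b)_17: α=0, u≡13; β=1, v≡8 (mod 17); (13|17)=+1, (8|17)=+1; sign (−1)^0·+1^1·+1^0 = +1.
(a,b)_2: α=6, β=12; u≡5, v≡7 (mod 8); ε(u)ε(v)=0·1, αω(v)=6·0, βω(u)=12·1; sum ≡ 0  ⇒  +1.
|Ram(-451, -83657)| = 2, even; anisotropic at {41, ∞}.

[41, inf]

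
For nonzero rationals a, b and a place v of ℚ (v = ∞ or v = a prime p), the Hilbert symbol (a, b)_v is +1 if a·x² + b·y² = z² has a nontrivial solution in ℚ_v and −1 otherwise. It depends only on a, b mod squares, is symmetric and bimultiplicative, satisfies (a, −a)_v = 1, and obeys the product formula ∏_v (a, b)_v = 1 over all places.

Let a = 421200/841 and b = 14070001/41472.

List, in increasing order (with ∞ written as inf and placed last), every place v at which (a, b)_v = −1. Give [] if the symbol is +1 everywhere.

Mod squares: a ≡ 13, b ≡ 2. Check v ∈ {∞, 2, 3, 5, 11, 13, 29, 31}.
v=5: a=5^2·(≡3), b=5^0·(≡3) mod 5; (3|5)=-1, (3|5)=-1; (−1)^{2·0·2}·(-1)^0·(-1)^2 = +1.
v=11: a=11^0·(≡2), b=11^4·(≡2) mod 11; (2|11)=-1, (2|11)=-1; (−1)^{0·4·5}·(-1)^4·(-1)^0 = +1.
v=31: a=31^0·(≡24), b=31^2·(≡14) mod 31; (24|31)=-1, (14|31)=+1; (−1)^{0·2·15}·(-1)^2·(+1)^0 = +1.
v=13: a=13^1·(≡12), b=13^0·(≡5) mod 13; (12|13)=+1, (5|13)=-1; (−1)^{1·0·6}·(+1)^0·(-1)^1 = -1.
v=∞: 13 > 0 and 2 > 0  ⇒  (a,b)_∞ = +1.
v=3: a=3^4·(≡1), b=3^-4·(≡2) mod 3; (1|3)=+1, (2|3)=-1; (−1)^{4·-4·1}·(+1)^-4·(-1)^4 = +1.
v=2: v_2(a)=4, v_2(b)=-9; units ≡ 5, 1 (mod 8); ε·ε+αω+βω = 0·0+4·0+-9·1 ≡ 1  ⇒  (a,b)_2 = -1.
v=29: a=29^-2·(≡4), b=29^0·(≡21) mod 29; (4|29)=+1, (21|29)=-1; (−1)^{-2·0·14}·(+1)^0·(-1)^-2 = +1.
Ram(13, 2) = {2, 13}; no ℚ_2-point on the conic.

[2, 13]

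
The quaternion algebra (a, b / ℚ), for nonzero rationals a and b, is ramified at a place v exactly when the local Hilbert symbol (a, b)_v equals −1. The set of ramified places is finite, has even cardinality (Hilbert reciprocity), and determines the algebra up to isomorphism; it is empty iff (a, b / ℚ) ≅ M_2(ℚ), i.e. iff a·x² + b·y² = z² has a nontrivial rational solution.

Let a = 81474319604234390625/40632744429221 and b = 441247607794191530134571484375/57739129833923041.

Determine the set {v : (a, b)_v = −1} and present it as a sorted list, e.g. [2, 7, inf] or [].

(a, b) ≡ (29, 23) mod (ℚ^×)²; places V = {2, 3, 5, 7, 11, 17, 23, 29, 31, ∞}.
(a,b)_2: α=0, β=0; u≡5, v≡7 (mod 8); ε(u)ε(v)=0·1, αω(v)=0·0, βω(u)=0·1; sum ≡ 0  ⇒  +1.
(a,b)_29: α=-3, u≡1; β=-4, v≡1 (mod 29); (1|29)=+1, (1|29)=+1; sign (−1)^0·+1^-4·+1^-3 = +1.
(a,b)_31: α=4, u≡17; β=6, v≡21 (mod 31); (17|31)=-1, (21|31)=-1; sign (−1)^0·-1^6·-1^4 = +1.
(a,b)_23: α=2, u≡16; β=3, v≡4 (mod 23); (16|23)=+1, (4|23)=+1; sign (−1)^0·+1^3·+1^2 = +1.
(a,b)_∞: sgn(29)=+, sgn(23)=+, so +1.
(a,b)_3: α=6, u≡2; β=10, v≡2 (mod 3); (2|3)=-1, (2|3)=-1; sign (−1)^0·-1^10·-1^6 = +1.
(a,b)_17: α=-2, u≡10; β=-2, v≡12 (mod 17); (10|17)=-1, (12|17)=-1; sign (−1)^0·-1^-2·-1^-2 = +1.
(a,b)_11: α=4, u≡2; β=6, v≡4 (mod 11); (2|11)=-1, (4|11)=+1; sign (−1)^0·-1^6·+1^4 = +1.
(a,b)_5: α=6, u≡1; β=8, v≡3 (mod 5); (1|5)=+1, (3|5)=-1; sign (−1)^0·+1^8·-1^6 = +1.
(a,b)_7: α=-8, u≡4; β=-10, v≡1 (mod 7); (4|7)=+1, (1|7)=+1; sign (−1)^0·+1^-10·+1^-8 = +1.
Ram(a, b) = ∅: the form 29·x² + 23·y² − z² is isotropic over every ℚ_v, so by Hasse–Minkowski it is isotropic over ℚ.

[]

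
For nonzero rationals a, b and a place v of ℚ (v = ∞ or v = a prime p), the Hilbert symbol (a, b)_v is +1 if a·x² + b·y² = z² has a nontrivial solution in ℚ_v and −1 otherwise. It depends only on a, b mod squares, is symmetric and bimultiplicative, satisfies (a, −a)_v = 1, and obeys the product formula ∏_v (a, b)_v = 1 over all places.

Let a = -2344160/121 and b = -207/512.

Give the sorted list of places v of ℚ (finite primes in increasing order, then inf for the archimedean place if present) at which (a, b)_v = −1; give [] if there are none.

Mod squares: a ≡ -2990, b ≡ -46. Check v ∈ {∞, 2, 3, 5, 7, 11, 13, 23}.
v=7: a=7^2·(≡6), b=7^0·(≡3) mod 7; (6|7)=-1, (3|7)=-1; (−1)^{2·0·3}·(-1)^0·(-1)^2 = +1.
v=23: a=23^1·(≡18), b=23^1·(≡10) mod 23; (18|23)=+1, (10|23)=-1; (−1)^{1·1·11}·(+1)^1·(-1)^1 = +1.
v=2: v_2(a)=5, v_2(b)=-9; units ≡ 1, 1 (mod 8); ε·ε+αω+βω = 0·0+5·0+-9·0 ≡ 0  ⇒  (a,b)_2 = +1.
v=5: a=5^1·(≡3), b=5^0·(≡4) mod 5; (3|5)=-1, (4|5)=+1; (−1)^{1·0·2}·(-1)^0·(+1)^1 = +1.
v=3: a=3^0·(≡1), b=3^2·(≡2) mod 3; (1|3)=+1, (2|3)=-1; (−1)^{0·2·1}·(+1)^2·(-1)^0 = +1.
v=13: a=13^1·(≡4), b=13^0·(≡8) mod 13; (4|13)=+1, (8|13)=-1; (−1)^{1·0·6}·(+1)^0·(-1)^1 = -1.
v=∞: -2990 < 0 and -46 < 0  ⇒  (a,b)_∞ = -1.
v=11: a=11^-2·(≡6), b=11^0·(≡4) mod 11; (6|11)=-1, (4|11)=+1; (−1)^{-2·0·5}·(-1)^0·(+1)^-2 = +1.
(-2990, -46 / ℚ) ramifies at {13, ∞}: a division algebra.

[13, inf]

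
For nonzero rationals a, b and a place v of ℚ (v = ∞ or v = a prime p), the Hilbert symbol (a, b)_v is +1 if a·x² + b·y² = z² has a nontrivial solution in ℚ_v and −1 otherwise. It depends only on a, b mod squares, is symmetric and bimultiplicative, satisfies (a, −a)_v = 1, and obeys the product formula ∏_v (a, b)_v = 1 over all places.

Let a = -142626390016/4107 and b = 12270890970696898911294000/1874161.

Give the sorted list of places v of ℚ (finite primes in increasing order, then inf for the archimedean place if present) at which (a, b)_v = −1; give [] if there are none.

(a, b) ≡ (-102, 64515) mod (ℚ^×)²; places V = {2, 3, 5, 7, 11, 17, 19, 23, 37, ∞}.
(a,b)_23: α=2, u≡18; β=5, v≡19 (mod 23); (18|23)=+1, (19|23)=-1; sign (−1)^0·+1^5·-1^2 = +1.
(a,b)_19: α=0, u≡12; β=2, v≡18 (mod 19); (12|19)=-1, (18|19)=-1; sign (−1)^0·-1^2·-1^0 = +1.
(a,b)_17: α=1, u≡6; β=1, v≡4 (mod 17); (6|17)=-1, (4|17)=+1; sign (−1)^0·-1^1·+1^1 = -1.
(a,b)_∞: sgn(-102)=−, sgn(64515)=+, so +1.
(a,b)_37: α=-2, u≡28; β=-4, v≡20 (mod 37); (28|37)=+1, (20|37)=-1; sign (−1)^0·+1^-4·-1^-2 = +1.
(a,b)_11: α=2, u≡6; β=5, v≡6 (mod 11); (6|11)=-1, (6|11)=-1; sign (−1)^0·-1^5·-1^2 = -1.
(a,b)_7: α=0, u≡6; β=2, v≡5 (mod 7); (6|7)=-1, (5|7)=-1; sign (−1)^0·-1^2·-1^0 = +1.
(a,b)_5: α=0, u≡2; β=3, v≡2 (mod 5); (2|5)=-1, (2|5)=-1; sign (−1)^0·-1^3·-1^0 = -1.
(a,b)_3: α=-1, u≡2; β=9, v≡1 (mod 3); (2|3)=-1, (1|3)=+1; sign (−1)^1·-1^9·+1^-1 = +1.
(a,b)_2: α=17, β=4; u≡5, v≡3 (mod 8); ε(u)ε(v)=0·1, αω(v)=17·1, βω(u)=4·1; sum ≡ 1  ⇒  -1.
(-102, 64515 / ℚ) ramifies at {2, 5, 11, 17}: a division algebra.

[2, 5, 11, 17]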